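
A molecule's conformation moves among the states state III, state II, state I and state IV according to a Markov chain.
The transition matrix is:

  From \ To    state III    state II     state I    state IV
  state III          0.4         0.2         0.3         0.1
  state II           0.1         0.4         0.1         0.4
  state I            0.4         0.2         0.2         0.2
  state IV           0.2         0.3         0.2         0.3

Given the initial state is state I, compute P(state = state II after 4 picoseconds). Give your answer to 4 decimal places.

Propagate the distribution vector 4 picoseconds from state I.
After 0 picoseconds: (0.0000, 0.0000, 1.0000, 0.0000)
After 1 picosecond: (0.4000, 0.2000, 0.2000, 0.2000)
After 2 picoseconds: (0.3000, 0.2600, 0.2200, 0.2200)
After 3 picoseconds: (0.2780, 0.2740, 0.2040, 0.2440)
After 4 picoseconds: (0.2690, 0.2792, 0.2004, 0.2514)
P(in state II after 4 picoseconds) = 0.2792

0.2792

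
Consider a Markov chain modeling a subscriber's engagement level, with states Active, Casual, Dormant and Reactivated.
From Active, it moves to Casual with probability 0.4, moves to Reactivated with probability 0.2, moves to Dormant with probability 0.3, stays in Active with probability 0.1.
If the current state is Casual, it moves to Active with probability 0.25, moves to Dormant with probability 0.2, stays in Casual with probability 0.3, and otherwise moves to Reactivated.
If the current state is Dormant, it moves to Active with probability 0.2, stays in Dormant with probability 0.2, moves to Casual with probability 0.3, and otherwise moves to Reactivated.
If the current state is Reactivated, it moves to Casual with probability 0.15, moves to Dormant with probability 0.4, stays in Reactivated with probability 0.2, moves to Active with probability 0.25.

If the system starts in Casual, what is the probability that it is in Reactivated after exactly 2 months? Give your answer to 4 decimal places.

0.2350

Propagate the distribution vector 2 months from Casual.
After 0 months: (0.0000, 1.0000, 0.0000, 0.0000)
After 1 month: (0.2500, 0.3000, 0.2000, 0.2500)
After 2 months: (0.2025, 0.2875, 0.2750, 0.2350)
P(in Reactivated after 2 months) = 0.2350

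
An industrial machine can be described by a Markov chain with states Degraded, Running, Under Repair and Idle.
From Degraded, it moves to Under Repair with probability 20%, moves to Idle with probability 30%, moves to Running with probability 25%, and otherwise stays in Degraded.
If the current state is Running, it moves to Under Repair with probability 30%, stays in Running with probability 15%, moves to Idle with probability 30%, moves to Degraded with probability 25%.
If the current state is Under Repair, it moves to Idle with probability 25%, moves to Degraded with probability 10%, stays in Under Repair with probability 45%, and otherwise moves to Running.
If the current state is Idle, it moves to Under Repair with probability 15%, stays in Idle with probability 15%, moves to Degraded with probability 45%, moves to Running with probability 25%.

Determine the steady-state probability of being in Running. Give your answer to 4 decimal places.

0.2146

Let the stationary distribution be π with π = πP and π_1 + π_2 + π_3 + π_4 = 1.
π_1 = 0.25·π_1 + 0.25·π_2 + 0.1·π_3 + 0.45·π_4
π_2 = 0.25·π_1 + 0.15·π_2 + 0.2·π_3 + 0.25·π_4
π_3 = 0.2·π_1 + 0.3·π_2 + 0.45·π_3 + 0.15·π_4
Solving with the normalization constraint gives π = (0.2579, 0.2146, 0.2787, 0.2488).
So the stationary probability of Running is 0.2146.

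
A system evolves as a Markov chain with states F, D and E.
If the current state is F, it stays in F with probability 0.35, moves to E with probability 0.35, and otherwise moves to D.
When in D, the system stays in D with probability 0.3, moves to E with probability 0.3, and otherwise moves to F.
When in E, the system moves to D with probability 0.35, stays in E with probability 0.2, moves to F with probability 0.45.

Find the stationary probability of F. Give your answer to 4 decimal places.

Let the stationary distribution be π with π = πP and π_1 + π_2 + π_3 = 1.
π_1 = 0.35·π_1 + 0.4·π_2 + 0.45·π_3
π_2 = 0.3·π_1 + 0.3·π_2 + 0.35·π_3
Solving with the normalization constraint gives π = (0.3948, 0.3145, 0.2907).
So the stationary probability of F is 0.3948.

0.3948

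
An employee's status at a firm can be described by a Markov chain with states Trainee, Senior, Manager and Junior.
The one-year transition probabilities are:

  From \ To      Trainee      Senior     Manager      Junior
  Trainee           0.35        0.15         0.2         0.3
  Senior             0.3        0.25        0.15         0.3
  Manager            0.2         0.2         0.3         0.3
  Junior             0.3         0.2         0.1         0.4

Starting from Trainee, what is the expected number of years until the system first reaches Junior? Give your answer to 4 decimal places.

Let t(s) be the expected number of years to first reach Junior from state s, with t(Junior) = 0. Conditioning on the first year:
t(Trainee) = 1 + 0.35·t(Trainee) + 0.15·t(Senior) + 0.2·t(Manager)
t(Senior) = 1 + 0.3·t(Trainee) + 0.25·t(Senior) + 0.15·t(Manager)
t(Manager) = 1 + 0.2·t(Trainee) + 0.2·t(Senior) + 0.3·t(Manager)
Solving: t(Trainee) = 3.3333, t(Senior) = 3.3333, t(Manager) = 3.3333.
Expected years from Trainee to Junior: 3.3333.

3.3333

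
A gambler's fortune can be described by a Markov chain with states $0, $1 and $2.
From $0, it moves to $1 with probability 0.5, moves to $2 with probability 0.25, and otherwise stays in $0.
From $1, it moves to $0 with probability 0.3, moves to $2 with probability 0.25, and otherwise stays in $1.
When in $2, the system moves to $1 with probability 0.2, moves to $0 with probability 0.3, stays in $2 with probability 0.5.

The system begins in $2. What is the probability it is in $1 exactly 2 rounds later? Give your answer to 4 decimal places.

Sum over the intermediate state after 1 round:
P = P($2→$0)·P($0→$1) + P($2→$1)·P($1→$1) + P($2→$2)·P($2→$1)
  = 0.3×0.5 + 0.2×0.45 + 0.5×0.2
  = 0.1500 + 0.0900 + 0.1000 = 0.3400

0.3400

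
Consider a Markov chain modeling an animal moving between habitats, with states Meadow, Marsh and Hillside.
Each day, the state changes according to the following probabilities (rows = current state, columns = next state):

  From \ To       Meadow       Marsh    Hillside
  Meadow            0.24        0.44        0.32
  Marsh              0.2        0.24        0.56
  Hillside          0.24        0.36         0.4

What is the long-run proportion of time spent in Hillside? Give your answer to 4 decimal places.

0.4359

Let the stationary distribution be π with π = πP and π_1 + π_2 + π_3 = 1.
π_1 = 0.24·π_1 + 0.2·π_2 + 0.24·π_3
π_2 = 0.44·π_1 + 0.24·π_2 + 0.36·π_3
Solving with the normalization constraint gives π = (0.2265, 0.3376, 0.4359).
So the stationary probability of Hillside is 0.4359.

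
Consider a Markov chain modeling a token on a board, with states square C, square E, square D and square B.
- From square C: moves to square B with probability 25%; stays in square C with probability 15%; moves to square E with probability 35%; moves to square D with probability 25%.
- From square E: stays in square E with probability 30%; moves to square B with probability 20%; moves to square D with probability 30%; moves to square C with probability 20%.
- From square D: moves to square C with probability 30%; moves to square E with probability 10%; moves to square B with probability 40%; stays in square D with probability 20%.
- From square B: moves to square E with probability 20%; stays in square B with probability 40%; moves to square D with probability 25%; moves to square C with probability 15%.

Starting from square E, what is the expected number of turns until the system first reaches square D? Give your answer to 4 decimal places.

3.5966

Let t(s) be the expected number of turns to first reach square D from state s, with t(square D) = 0. Conditioning on the first turn:
t(square C) = 1 + 0.15·t(square C) + 0.35·t(square E) + 0.25·t(square B)
t(square E) = 1 + 0.2·t(square C) + 0.3·t(square E) + 0.2·t(square B)
t(square B) = 1 + 0.15·t(square C) + 0.2·t(square E) + 0.4·t(square B)
Solving: t(square C) = 3.7780, t(square E) = 3.5966, t(square B) = 3.8100.
Expected turns from square E to square D: 3.5966.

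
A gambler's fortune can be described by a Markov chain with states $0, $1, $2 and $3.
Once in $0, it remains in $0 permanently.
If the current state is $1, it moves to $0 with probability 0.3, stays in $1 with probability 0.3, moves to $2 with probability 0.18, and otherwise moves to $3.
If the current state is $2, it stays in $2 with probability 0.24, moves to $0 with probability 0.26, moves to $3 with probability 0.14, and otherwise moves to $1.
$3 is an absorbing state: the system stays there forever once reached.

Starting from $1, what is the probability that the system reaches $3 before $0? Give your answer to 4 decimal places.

Let h(s) be the probability of absorption at $3 starting from transient state s. Then h($3) = 1 and h($0) = 0. By first-step analysis:
h($1) = 0.3·0 + 0.3·h($1) + 0.18·h($2) + 0.22·1
h($2) = 0.26·0 + 0.36·h($1) + 0.24·h($2) + 0.14·1
Solving: h($1) = 0.4118, h($2) = 0.3793.
Starting from $1, the probability is 0.4118.

0.4118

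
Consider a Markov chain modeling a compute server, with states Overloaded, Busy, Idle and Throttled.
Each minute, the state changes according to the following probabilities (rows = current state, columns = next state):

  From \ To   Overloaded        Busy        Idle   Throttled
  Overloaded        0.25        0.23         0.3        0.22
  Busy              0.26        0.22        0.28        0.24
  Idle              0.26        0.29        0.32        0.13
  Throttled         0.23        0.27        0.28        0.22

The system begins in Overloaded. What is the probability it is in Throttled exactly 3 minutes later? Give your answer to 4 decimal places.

Propagate the distribution vector 3 minutes from Overloaded.
After 0 minutes: (1.0000, 0.0000, 0.0000, 0.0000)
After 1 minute: (0.2500, 0.2300, 0.3000, 0.2200)
After 2 minutes: (0.2509, 0.2545, 0.2970, 0.1976)
After 3 minutes: (0.2516, 0.2532, 0.2969, 0.1984)
P(in Throttled after 3 minutes) = 0.1984

0.1984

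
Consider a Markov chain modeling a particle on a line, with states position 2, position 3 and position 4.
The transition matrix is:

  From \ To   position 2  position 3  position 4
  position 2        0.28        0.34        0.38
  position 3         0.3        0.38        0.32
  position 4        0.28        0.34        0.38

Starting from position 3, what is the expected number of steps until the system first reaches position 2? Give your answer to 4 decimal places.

Let t(s) be the expected number of steps to first reach position 2 from state s, with t(position 2) = 0. Conditioning on the first step:
t(position 3) = 1 + 0.38·t(position 3) + 0.32·t(position 4)
t(position 4) = 1 + 0.34·t(position 3) + 0.38·t(position 4)
Solving: t(position 3) = 3.4107, t(position 4) = 3.4833.
Expected steps from position 3 to position 2: 3.4107.

3.4107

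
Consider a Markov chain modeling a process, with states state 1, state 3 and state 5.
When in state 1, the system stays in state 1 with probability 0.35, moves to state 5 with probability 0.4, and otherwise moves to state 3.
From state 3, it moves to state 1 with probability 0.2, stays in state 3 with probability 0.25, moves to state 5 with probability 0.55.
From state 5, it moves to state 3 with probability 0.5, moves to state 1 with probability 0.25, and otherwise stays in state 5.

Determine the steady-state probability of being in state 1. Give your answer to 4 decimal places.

0.2584

Let the stationary distribution be π with π = πP and π_1 + π_2 + π_3 = 1.
π_1 = 0.35·π_1 + 0.2·π_2 + 0.25·π_3
π_2 = 0.25·π_1 + 0.25·π_2 + 0.5·π_3
Solving with the normalization constraint gives π = (0.2584, 0.3483, 0.3933).
So the stationary probability of state 1 is 0.2584.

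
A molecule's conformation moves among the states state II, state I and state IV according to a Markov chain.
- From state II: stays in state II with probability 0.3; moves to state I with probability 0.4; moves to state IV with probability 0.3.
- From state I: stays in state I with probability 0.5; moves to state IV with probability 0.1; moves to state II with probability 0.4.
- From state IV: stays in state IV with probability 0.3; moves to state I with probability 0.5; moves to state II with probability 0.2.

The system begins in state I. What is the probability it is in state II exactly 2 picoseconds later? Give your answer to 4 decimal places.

Sum over the intermediate state after 1 picosecond:
P = P(state I→state II)·P(state II→state II) + P(state I→state I)·P(state I→state II) + P(state I→state IV)·P(state IV→state II)
  = 0.4×0.3 + 0.5×0.4 + 0.1×0.2
  = 0.1200 + 0.2000 + 0.0200 = 0.3400

0.3400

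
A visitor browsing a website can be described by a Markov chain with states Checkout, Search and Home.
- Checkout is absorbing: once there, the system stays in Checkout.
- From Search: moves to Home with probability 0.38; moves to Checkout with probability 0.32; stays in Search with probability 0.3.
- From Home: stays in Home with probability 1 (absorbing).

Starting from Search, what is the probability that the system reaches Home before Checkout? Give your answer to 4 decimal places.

Let h(s) be the probability of absorption at Home starting from transient state s. Then h(Home) = 1 and h(Checkout) = 0. By first-step analysis:
h(Search) = 0.32·0 + 0.3·h(Search) + 0.38·1
Solving: h(Search) = 0.5429.
Starting from Search, the probability is 0.5429.

0.5429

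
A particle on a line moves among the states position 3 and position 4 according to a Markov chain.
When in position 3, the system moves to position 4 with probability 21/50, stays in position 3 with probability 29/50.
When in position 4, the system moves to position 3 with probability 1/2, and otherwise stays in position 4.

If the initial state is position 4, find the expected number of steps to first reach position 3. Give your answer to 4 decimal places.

2.0000

Let t(s) be the expected number of steps to first reach position 3 from state s, with t(position 3) = 0. Conditioning on the first step:
t(position 4) = 1 + 0.5·t(position 4)
Solving: t(position 4) = 2.0000.
Expected steps from position 4 to position 3: 2.0000.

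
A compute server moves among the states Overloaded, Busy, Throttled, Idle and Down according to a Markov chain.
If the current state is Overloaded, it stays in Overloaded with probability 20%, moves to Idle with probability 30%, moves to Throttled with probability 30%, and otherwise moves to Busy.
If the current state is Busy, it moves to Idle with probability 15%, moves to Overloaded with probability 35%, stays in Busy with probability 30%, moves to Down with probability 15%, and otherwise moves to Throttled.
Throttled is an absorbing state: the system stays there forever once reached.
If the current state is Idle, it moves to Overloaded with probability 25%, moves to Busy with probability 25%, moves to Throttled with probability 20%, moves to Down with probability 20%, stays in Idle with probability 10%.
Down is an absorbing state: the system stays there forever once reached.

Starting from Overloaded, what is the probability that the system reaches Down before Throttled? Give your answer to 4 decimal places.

0.2656

Let h(s) be the probability of absorption at Down starting from transient state s. Then h(Down) = 1 and h(Throttled) = 0. By first-step analysis:
h(Overloaded) = 0.2·h(Overloaded) + 0.2·h(Busy) + 0.3·0 + 0.3·h(Idle)
h(Busy) = 0.35·h(Overloaded) + 0.3·h(Busy) + 0.05·0 + 0.15·h(Idle) + 0.15·1
h(Idle) = 0.25·h(Overloaded) + 0.25·h(Busy) + 0.2·0 + 0.1·h(Idle) + 0.2·1
Solving: h(Overloaded) = 0.2656, h(Busy) = 0.4365, h(Idle) = 0.4172.
Starting from Overloaded, the probability is 0.2656.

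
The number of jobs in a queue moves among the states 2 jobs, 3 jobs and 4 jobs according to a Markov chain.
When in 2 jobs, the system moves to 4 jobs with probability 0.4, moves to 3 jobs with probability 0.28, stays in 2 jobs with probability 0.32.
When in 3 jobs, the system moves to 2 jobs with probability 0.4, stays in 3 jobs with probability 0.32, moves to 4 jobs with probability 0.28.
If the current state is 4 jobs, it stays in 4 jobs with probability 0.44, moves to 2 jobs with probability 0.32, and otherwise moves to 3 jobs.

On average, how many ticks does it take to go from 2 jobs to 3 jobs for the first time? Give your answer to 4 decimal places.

Let t(s) be the expected number of ticks to first reach 3 jobs from state s, with t(3 jobs) = 0. Conditioning on the first tick:
t(2 jobs) = 1 + 0.32·t(2 jobs) + 0.4·t(4 jobs)
t(4 jobs) = 1 + 0.32·t(2 jobs) + 0.44·t(4 jobs)
Solving: t(2 jobs) = 3.7975, t(4 jobs) = 3.9557.
Expected ticks from 2 jobs to 3 jobs: 3.7975.

3.7975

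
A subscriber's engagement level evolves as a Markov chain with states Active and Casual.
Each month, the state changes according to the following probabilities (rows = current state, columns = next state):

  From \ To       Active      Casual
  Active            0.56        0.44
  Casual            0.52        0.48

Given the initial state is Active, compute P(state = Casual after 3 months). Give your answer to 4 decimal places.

0.4583

Propagate the distribution vector 3 months from Active.
After 0 months: (1.0000, 0.0000)
After 1 month: (0.5600, 0.4400)
After 2 months: (0.5424, 0.4576)
After 3 months: (0.5417, 0.4583)
P(in Casual after 3 months) = 0.4583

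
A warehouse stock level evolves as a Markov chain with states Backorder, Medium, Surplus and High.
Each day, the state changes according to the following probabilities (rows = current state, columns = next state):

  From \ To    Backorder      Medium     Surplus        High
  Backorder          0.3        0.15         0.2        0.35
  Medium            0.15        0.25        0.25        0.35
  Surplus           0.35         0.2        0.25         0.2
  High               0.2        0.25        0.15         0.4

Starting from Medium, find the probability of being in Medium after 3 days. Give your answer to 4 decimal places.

0.2156

Propagate the distribution vector 3 days from Medium.
After 0 days: (0.0000, 1.0000, 0.0000, 0.0000)
After 1 day: (0.1500, 0.2500, 0.2500, 0.3500)
After 2 days: (0.2400, 0.2225, 0.2075, 0.3300)
After 3 days: (0.2440, 0.2156, 0.2050, 0.3354)
P(in Medium after 3 days) = 0.2156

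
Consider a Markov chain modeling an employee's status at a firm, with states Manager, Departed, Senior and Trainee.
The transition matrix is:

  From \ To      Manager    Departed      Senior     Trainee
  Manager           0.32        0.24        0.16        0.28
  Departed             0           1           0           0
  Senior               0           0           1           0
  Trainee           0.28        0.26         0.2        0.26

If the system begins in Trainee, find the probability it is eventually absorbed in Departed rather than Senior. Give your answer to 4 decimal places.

0.5744

Let h(s) be the probability of absorption at Departed starting from transient state s. Then h(Departed) = 1 and h(Senior) = 0. By first-step analysis:
h(Manager) = 0.32·h(Manager) + 0.24·1 + 0.16·0 + 0.28·h(Trainee)
h(Trainee) = 0.28·h(Manager) + 0.26·1 + 0.2·0 + 0.26·h(Trainee)
Solving: h(Manager) = 0.5895, h(Trainee) = 0.5744.
Starting from Trainee, the probability is 0.5744.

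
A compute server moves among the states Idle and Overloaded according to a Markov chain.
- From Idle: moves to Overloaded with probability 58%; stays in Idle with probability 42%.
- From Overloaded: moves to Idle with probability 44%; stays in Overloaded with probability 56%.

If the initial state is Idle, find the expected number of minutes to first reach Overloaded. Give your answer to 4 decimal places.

Let t(s) be the expected number of minutes to first reach Overloaded from state s, with t(Overloaded) = 0. Conditioning on the first minute:
t(Idle) = 1 + 0.42·t(Idle)
Solving: t(Idle) = 1.7241.
Expected minutes from Idle to Overloaded: 1.7241.

1.7241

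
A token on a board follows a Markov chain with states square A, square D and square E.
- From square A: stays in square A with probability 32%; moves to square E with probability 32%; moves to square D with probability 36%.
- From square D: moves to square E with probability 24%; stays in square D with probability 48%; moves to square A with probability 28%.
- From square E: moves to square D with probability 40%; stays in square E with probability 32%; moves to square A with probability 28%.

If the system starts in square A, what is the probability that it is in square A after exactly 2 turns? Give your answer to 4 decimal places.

0.2928

Sum over the intermediate state after 1 turn:
P = P(square A→square A)·P(square A→square A) + P(square A→square D)·P(square D→square A) + P(square A→square E)·P(square E→square A)
  = 0.32×0.32 + 0.36×0.28 + 0.32×0.28
  = 0.1024 + 0.1008 + 0.0896 = 0.2928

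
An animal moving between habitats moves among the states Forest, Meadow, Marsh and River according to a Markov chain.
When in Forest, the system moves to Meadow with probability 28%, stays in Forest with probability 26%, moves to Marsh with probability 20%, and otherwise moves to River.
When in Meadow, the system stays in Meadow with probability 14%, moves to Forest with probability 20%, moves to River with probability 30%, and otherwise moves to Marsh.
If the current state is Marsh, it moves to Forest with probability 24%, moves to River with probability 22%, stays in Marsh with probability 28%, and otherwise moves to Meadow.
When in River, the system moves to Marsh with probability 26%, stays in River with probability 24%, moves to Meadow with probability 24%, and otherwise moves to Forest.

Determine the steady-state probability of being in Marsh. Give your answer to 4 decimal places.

0.2742

Let the stationary distribution be π with π = πP and π_1 + π_2 + π_3 + π_4 = 1.
π_1 = 0.26·π_1 + 0.2·π_2 + 0.24·π_3 + 0.26·π_4
π_2 = 0.28·π_1 + 0.14·π_2 + 0.26·π_3 + 0.24·π_4
π_3 = 0.2·π_1 + 0.36·π_2 + 0.28·π_3 + 0.26·π_4
Solving with the normalization constraint gives π = (0.2406, 0.2319, 0.2742, 0.2532).
So the stationary probability of Marsh is 0.2742.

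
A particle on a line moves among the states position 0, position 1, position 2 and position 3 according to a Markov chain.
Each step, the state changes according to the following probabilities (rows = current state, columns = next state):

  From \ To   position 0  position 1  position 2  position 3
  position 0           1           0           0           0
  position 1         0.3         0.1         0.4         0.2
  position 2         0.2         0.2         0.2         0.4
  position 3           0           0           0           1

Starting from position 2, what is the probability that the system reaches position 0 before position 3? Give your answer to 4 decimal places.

0.3750

Let h(s) be the probability of absorption at position 0 starting from transient state s. Then h(position 0) = 1 and h(position 3) = 0. By first-step analysis:
h(position 1) = 0.3·1 + 0.1·h(position 1) + 0.4·h(position 2) + 0.2·0
h(position 2) = 0.2·1 + 0.2·h(position 1) + 0.2·h(position 2) + 0.4·0
Solving: h(position 1) = 0.5000, h(position 2) = 0.3750.
Starting from position 2, the probability is 0.3750.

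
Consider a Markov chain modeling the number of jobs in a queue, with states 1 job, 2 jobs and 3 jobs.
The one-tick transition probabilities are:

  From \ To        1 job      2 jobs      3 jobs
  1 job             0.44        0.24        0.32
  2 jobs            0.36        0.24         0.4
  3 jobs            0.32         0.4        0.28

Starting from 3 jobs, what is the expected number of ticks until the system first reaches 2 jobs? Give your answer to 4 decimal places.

Let t(s) be the expected number of ticks to first reach 2 jobs from state s, with t(2 jobs) = 0. Conditioning on the first tick:
t(1 job) = 1 + 0.44·t(1 job) + 0.32·t(3 jobs)
t(3 jobs) = 1 + 0.32·t(1 job) + 0.28·t(3 jobs)
Solving: t(1 job) = 3.4574, t(3 jobs) = 2.9255.
Expected ticks from 3 jobs to 2 jobs: 2.9255.

2.9255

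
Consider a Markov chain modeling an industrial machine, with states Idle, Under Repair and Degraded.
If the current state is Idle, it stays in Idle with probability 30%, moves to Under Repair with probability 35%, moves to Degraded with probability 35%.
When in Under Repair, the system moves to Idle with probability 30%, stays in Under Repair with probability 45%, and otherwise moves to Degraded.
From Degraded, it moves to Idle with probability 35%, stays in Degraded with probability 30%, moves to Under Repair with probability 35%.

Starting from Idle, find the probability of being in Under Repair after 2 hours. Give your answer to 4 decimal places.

Sum over the intermediate state after 1 hour:
P = P(Idle→Idle)·P(Idle→Under Repair) + P(Idle→Under Repair)·P(Under Repair→Under Repair) + P(Idle→Degraded)·P(Degraded→Under Repair)
  = 0.3×0.35 + 0.35×0.45 + 0.35×0.35
  = 0.1050 + 0.1575 + 0.1225 = 0.3850

0.3850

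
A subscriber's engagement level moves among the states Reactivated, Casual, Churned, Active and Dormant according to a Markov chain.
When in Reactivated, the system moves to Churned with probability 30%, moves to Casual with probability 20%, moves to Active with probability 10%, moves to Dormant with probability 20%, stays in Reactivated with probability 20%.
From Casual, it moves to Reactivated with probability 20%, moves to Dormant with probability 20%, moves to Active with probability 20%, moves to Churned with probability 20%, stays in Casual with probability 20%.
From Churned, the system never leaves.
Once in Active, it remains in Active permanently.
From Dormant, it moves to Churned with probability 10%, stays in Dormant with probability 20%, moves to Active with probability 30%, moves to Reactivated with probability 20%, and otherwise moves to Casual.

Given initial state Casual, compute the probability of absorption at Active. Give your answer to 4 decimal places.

Let h(s) be the probability of absorption at Active starting from transient state s. Then h(Active) = 1 and h(Churned) = 0. By first-step analysis:
h(Reactivated) = 0.2·h(Reactivated) + 0.2·h(Casual) + 0.3·0 + 0.1·1 + 0.2·h(Dormant)
h(Casual) = 0.2·h(Reactivated) + 0.2·h(Casual) + 0.2·0 + 0.2·1 + 0.2·h(Dormant)
h(Dormant) = 0.2·h(Reactivated) + 0.2·h(Casual) + 0.1·0 + 0.3·1 + 0.2·h(Dormant)
Solving: h(Reactivated) = 0.4000, h(Casual) = 0.5000, h(Dormant) = 0.6000.
Starting from Casual, the probability is 0.5000.

0.5000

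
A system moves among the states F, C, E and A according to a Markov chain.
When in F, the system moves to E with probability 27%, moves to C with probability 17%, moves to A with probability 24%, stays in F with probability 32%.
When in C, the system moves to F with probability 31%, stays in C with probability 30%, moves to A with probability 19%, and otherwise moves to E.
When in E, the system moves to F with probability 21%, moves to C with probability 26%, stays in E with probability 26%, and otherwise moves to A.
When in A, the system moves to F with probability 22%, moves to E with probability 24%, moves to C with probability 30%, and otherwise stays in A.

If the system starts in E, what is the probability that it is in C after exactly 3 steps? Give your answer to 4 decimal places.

0.2563

Propagate the distribution vector 3 steps from E.
After 0 steps: (0.0000, 0.0000, 1.0000, 0.0000)
After 1 step: (0.2100, 0.2600, 0.2600, 0.2700)
After 2 steps: (0.2618, 0.2623, 0.2411, 0.2348)
After 3 steps: (0.2674, 0.2563, 0.2422, 0.2341)
P(in C after 3 steps) = 0.2563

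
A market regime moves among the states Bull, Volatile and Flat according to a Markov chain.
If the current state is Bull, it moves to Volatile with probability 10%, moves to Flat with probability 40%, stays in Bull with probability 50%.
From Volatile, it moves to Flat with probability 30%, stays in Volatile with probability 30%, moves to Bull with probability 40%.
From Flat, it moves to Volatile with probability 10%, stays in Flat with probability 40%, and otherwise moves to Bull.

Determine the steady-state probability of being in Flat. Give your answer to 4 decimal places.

Let the stationary distribution be π with π = πP and π_1 + π_2 + π_3 = 1.
π_1 = 0.5·π_1 + 0.4·π_2 + 0.5·π_3
π_2 = 0.1·π_1 + 0.3·π_2 + 0.1·π_3
Solving with the normalization constraint gives π = (0.4875, 0.1250, 0.3875).
So the stationary probability of Flat is 0.3875.

0.3875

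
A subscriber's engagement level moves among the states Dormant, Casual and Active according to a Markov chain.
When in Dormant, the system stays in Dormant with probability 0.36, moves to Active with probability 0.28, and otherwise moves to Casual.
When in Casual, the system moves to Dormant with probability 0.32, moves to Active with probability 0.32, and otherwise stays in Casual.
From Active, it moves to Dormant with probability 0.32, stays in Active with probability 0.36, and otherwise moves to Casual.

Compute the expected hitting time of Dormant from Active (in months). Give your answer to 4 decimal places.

Let t(s) be the expected number of months to first reach Dormant from state s, with t(Dormant) = 0. Conditioning on the first month:
t(Casual) = 1 + 0.36·t(Casual) + 0.32·t(Active)
t(Active) = 1 + 0.32·t(Casual) + 0.36·t(Active)
Solving: t(Casual) = 3.1250, t(Active) = 3.1250.
Expected months from Active to Dormant: 3.1250.

3.1250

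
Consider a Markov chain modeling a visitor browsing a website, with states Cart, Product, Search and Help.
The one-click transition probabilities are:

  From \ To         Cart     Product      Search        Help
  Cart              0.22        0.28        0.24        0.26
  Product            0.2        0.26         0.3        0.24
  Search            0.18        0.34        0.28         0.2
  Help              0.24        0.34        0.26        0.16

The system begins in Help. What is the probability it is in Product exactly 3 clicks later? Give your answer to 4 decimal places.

0.3038

Propagate the distribution vector 3 clicks from Help.
After 0 clicks: (0.0000, 0.0000, 0.0000, 1.0000)
After 1 click: (0.2400, 0.3400, 0.2600, 0.1600)
After 2 clicks: (0.2060, 0.2984, 0.2740, 0.2216)
After 3 clicks: (0.2075, 0.3038, 0.2733, 0.2154)
P(in Product after 3 clicks) = 0.3038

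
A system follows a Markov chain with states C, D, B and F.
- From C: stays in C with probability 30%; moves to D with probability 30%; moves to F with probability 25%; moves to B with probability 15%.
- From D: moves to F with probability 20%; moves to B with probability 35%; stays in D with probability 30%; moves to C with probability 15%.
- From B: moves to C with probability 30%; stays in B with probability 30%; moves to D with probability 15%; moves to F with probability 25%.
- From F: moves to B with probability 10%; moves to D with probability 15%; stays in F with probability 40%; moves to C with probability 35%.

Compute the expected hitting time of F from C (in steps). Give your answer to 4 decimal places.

4.2232

Let t(s) be the expected number of steps to first reach F from state s, with t(F) = 0. Conditioning on the first step:
t(C) = 1 + 0.3·t(C) + 0.3·t(D) + 0.15·t(B)
t(D) = 1 + 0.15·t(C) + 0.3·t(D) + 0.35·t(B)
t(B) = 1 + 0.3·t(C) + 0.15·t(D) + 0.3·t(B)
Solving: t(C) = 4.2232, t(D) = 4.4271, t(B) = 4.1872.
Expected steps from C to F: 4.2232.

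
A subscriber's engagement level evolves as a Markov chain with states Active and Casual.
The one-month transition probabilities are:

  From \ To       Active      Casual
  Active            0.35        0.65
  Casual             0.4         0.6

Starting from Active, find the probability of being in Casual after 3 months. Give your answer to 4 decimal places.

0.6191

Propagate the distribution vector 3 months from Active.
After 0 months: (1.0000, 0.0000)
After 1 month: (0.3500, 0.6500)
After 2 months: (0.3825, 0.6175)
After 3 months: (0.3809, 0.6191)
P(in Casual after 3 months) = 0.6191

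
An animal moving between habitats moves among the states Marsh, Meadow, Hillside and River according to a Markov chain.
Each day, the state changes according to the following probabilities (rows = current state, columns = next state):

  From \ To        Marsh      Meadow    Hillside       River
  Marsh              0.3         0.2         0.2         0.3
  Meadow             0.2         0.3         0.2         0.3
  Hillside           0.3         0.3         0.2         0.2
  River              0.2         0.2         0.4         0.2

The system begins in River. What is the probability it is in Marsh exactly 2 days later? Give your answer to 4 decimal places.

0.2600

Propagate the distribution vector 2 days from River.
After 0 days: (0.0000, 0.0000, 0.0000, 1.0000)
After 1 day: (0.2000, 0.2000, 0.4000, 0.2000)
After 2 days: (0.2600, 0.2600, 0.2400, 0.2400)
P(in Marsh after 2 days) = 0.2600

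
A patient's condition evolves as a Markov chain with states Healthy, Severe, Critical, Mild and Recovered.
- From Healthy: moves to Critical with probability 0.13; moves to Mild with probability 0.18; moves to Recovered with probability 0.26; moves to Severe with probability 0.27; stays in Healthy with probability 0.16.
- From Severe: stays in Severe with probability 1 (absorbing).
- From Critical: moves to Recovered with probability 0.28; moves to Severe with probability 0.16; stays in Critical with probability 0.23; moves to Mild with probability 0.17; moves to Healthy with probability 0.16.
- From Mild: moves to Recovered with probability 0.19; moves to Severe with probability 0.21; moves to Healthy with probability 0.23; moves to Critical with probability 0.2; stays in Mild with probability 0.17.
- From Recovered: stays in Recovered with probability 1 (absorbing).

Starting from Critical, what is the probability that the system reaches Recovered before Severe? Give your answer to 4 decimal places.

0.5820

Let h(s) be the probability of absorption at Recovered starting from transient state s. Then h(Recovered) = 1 and h(Severe) = 0. By first-step analysis:
h(Healthy) = 0.16·h(Healthy) + 0.27·0 + 0.13·h(Critical) + 0.18·h(Mild) + 0.26·1
h(Critical) = 0.16·h(Healthy) + 0.16·0 + 0.23·h(Critical) + 0.17·h(Mild) + 0.28·1
h(Mild) = 0.23·h(Healthy) + 0.21·0 + 0.2·h(Critical) + 0.17·h(Mild) + 0.19·1
Solving: h(Healthy) = 0.5089, h(Critical) = 0.5820, h(Mild) = 0.5102.
Starting from Critical, the probability is 0.5820.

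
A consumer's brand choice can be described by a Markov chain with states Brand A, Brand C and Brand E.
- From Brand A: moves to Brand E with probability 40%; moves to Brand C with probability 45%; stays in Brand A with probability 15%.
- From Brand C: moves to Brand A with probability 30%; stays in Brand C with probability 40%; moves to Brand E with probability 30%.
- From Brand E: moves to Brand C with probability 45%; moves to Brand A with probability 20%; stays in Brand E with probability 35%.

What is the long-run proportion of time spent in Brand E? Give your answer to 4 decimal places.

Let the stationary distribution be π with π = πP and π_1 + π_2 + π_3 = 1.
π_1 = 0.15·π_1 + 0.3·π_2 + 0.2·π_3
π_2 = 0.45·π_1 + 0.4·π_2 + 0.45·π_3
Solving with the normalization constraint gives π = (0.2313, 0.4286, 0.3401).
So the stationary probability of Brand E is 0.3401.

0.3401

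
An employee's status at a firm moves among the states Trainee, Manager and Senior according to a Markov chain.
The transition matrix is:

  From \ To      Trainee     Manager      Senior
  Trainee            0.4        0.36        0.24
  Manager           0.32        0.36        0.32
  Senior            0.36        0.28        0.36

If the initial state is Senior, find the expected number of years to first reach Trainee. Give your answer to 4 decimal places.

2.8750

Let t(s) be the expected number of years to first reach Trainee from state s, with t(Trainee) = 0. Conditioning on the first year:
t(Manager) = 1 + 0.36·t(Manager) + 0.32·t(Senior)
t(Senior) = 1 + 0.28·t(Manager) + 0.36·t(Senior)
Solving: t(Manager) = 3.0000, t(Senior) = 2.8750.
Expected years from Senior to Trainee: 2.8750.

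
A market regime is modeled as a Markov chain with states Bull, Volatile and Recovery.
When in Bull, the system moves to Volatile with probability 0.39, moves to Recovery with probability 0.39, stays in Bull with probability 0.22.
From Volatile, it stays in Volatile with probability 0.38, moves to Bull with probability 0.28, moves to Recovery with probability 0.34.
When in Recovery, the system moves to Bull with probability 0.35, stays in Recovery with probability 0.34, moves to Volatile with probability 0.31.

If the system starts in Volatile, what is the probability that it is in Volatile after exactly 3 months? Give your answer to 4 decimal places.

0.3581

Propagate the distribution vector 3 months from Volatile.
After 0 months: (0.0000, 1.0000, 0.0000)
After 1 month: (0.2800, 0.3800, 0.3400)
After 2 months: (0.2870, 0.3590, 0.3540)
After 3 months: (0.2876, 0.3581, 0.3544)
P(in Volatile after 3 months) = 0.3581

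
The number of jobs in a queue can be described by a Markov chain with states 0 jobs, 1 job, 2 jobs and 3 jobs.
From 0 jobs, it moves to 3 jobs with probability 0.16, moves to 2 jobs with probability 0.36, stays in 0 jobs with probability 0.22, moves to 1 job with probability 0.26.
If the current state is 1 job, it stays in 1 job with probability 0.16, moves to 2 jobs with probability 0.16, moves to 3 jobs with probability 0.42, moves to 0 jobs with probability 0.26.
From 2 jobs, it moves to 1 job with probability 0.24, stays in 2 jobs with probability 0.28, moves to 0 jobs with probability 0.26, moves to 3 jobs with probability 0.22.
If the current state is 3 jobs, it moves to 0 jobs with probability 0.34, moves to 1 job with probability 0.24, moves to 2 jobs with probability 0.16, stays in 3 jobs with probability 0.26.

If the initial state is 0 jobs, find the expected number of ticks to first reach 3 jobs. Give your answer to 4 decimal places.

Let t(s) be the expected number of ticks to first reach 3 jobs from state s, with t(3 jobs) = 0. Conditioning on the first tick:
t(0 jobs) = 1 + 0.22·t(0 jobs) + 0.26·t(1 job) + 0.36·t(2 jobs)
t(1 job) = 1 + 0.26·t(0 jobs) + 0.16·t(1 job) + 0.16·t(2 jobs)
t(2 jobs) = 1 + 0.26·t(0 jobs) + 0.24·t(1 job) + 0.28·t(2 jobs)
Solving: t(0 jobs) = 4.2103, t(1 job) = 3.2544, t(2 jobs) = 3.9941.
Expected ticks from 0 jobs to 3 jobs: 4.2103.

4.2103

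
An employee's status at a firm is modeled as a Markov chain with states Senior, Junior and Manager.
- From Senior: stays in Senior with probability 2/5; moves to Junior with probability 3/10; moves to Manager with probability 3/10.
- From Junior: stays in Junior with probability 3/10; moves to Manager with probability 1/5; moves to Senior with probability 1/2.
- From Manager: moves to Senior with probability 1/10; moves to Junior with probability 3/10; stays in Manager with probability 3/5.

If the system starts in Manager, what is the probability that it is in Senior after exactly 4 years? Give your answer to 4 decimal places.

0.3085

Propagate the distribution vector 4 years from Manager.
After 0 years: (0.0000, 0.0000, 1.0000)
After 1 year: (0.1000, 0.3000, 0.6000)
After 2 years: (0.2500, 0.3000, 0.4500)
After 3 years: (0.2950, 0.3000, 0.4050)
After 4 years: (0.3085, 0.3000, 0.3915)
P(in Senior after 4 years) = 0.3085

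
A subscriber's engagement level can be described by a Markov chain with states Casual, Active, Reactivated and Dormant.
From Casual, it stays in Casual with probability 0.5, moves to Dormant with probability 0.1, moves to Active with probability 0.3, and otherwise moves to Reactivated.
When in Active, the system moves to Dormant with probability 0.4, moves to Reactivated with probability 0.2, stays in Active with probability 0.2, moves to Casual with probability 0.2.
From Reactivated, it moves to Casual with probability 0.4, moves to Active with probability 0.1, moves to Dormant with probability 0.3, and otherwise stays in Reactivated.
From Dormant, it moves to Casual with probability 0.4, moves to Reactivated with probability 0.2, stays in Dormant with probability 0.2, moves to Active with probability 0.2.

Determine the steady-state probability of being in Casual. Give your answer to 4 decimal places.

0.3948

Let the stationary distribution be π with π = πP and π_1 + π_2 + π_3 + π_4 = 1.
π_1 = 0.5·π_1 + 0.2·π_2 + 0.4·π_3 + 0.4·π_4
π_2 = 0.3·π_1 + 0.2·π_2 + 0.1·π_3 + 0.2·π_4
π_3 = 0.1·π_1 + 0.2·π_2 + 0.2·π_3 + 0.2·π_4
Solving with the normalization constraint gives π = (0.3948, 0.2234, 0.1605, 0.2213).
So the stationary probability of Casual is 0.3948.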